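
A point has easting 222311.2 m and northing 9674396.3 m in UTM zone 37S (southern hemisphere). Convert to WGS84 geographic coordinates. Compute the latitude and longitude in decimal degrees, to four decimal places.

lat -2.9430°, lon 36.5020°

Zone 37S: λ₀ = 39°, k₀ = 0.9996, false easting 500000 m, false northing 10000000 m.
Meridian distance M = (N − FN)/k₀ = -325734.0 m.
Inverse transverse Mercator on WGS84 gives φ = -2.94299962°, λ = 36.50200012°.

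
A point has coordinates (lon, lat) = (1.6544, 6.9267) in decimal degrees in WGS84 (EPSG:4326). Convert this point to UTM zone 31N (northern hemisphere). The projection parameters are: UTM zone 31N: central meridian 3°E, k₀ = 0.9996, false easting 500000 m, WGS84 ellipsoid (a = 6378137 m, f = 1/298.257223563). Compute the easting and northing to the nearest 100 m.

Zone 31 central meridian λ₀ = 6×31 − 183 = 3°; Δλ = -1.3456°.
Transverse Mercator on WGS84 with k₀ = 0.9996 gives E = 351340.669 m, N = 765856.370 m.

E 351300 m, N 765900 m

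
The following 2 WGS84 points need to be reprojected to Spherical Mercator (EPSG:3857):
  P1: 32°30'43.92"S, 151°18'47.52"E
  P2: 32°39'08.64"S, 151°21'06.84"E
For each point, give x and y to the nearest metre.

P1: x 16844108 m, y -3830734 m; P2: x 16848416 m, y -3849256 m

Web Mercator: x = R·λ, y = R·ln tan(π/4+φ/2), R = 6378137 m.
P1 (-32.5122°, 151.3132°) → (16844108.374, -3830734.228) m.
P2 (-32.6524°, 151.3519°) → (16848416.439, -3849256.245) m.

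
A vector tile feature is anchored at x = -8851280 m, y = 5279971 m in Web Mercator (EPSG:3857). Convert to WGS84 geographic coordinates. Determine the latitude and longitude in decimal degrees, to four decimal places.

lat 42.7894°, lon -79.5124°

R = 6378137 m. λ = x/R = -79.51240108°.
φ = 2·arctan(exp(y/R)) − 90° = 2·arctan(2.28833) − 90° = 42.78939921°.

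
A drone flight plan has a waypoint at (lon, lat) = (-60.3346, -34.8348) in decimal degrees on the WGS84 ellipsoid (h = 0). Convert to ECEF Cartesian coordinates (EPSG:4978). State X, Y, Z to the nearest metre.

X 2593908 m, Y -4553993 m, Z -3622839 m

WGS84: a = 6378137 m, e² = 0.006694380; N(φ) = a/√(1−e²sin²φ) = 6385114.203 m.
X = (N+h)·cosφ·cosλ = 2593908.245 m; Y = (N+h)·cosφ·sinλ = -4553993.090 m; Z = (N(1−e²)+h)·sinφ = -3622839.067 m.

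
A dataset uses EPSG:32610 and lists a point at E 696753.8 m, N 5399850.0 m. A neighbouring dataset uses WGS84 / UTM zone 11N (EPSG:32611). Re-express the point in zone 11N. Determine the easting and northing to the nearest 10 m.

UTM 10N → geographic: φ = 48.72059972°, λ = -120.32480031°.
UTM 11N (λ₀ = -117°) forward: E = 255476.056 m, N = 5401731.428 m.

E 255480 m, N 5401730 m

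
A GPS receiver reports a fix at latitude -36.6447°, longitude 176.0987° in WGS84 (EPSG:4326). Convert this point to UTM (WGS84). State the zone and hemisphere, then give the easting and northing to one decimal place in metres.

Longitude 176.0987° lies in the 6° band [174°, 180°), giving zone 60; latitude is south of the equator, so 60S.
Zone 60 central meridian λ₀ = 6×60 − 183 = 177°; Δλ = -0.9013°.
Transverse Mercator on WGS84 with k₀ = 0.9996 gives E = 419433.319 m, N = 5944162.800 m.

Zone 60S: E 419433.3 m, N 5944162.8 m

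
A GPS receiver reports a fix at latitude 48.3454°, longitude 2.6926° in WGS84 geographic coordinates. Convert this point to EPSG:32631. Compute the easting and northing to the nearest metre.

E 477223 m, N 5354737 m

Zone 31 central meridian λ₀ = 6×31 − 183 = 3°; Δλ = -0.3074°.
Transverse Mercator on WGS84 with k₀ = 0.9996 gives E = 477222.837 m, N = 5354736.812 m.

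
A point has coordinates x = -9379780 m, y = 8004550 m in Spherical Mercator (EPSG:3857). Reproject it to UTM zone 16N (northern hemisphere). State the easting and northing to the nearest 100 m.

Web Mercator inverse (R = 6378137 m) → φ = 58.17680114°, λ = -84.25999736°.
UTM 16N forward: E = 661133.068 m, N = 6451668.919 m.

E 661100 m, N 6451700 m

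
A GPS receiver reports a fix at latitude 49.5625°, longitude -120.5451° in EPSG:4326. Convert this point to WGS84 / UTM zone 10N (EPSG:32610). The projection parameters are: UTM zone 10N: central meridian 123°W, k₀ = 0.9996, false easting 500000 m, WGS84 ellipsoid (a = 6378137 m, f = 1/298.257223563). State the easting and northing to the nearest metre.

E 677518 m, N 5492885 m

Zone 10 central meridian λ₀ = 6×10 − 183 = -123°; Δλ = +2.4549°.
Transverse Mercator on WGS84 with k₀ = 0.9996 gives E = 677518.317 m, N = 5492884.620 m.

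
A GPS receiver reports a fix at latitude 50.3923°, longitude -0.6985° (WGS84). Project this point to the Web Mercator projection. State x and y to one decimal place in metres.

x -77756.7 m, y 6514494.5 m

Web Mercator is spherical with R = a = 6378137 m.
x = R·λ = 6378137 × -0.012191125 = -77756.664 m.
y = R·ln tan(π/4 + φ/2) = 6378137 × 1.021378897 = 6514494.532 m.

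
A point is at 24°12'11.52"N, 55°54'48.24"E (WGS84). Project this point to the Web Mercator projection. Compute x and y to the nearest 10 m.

x 6224250 m, y 2778190 m

Web Mercator is spherical with R = a = 6378137 m.
x = R·λ = 6378137 × 0.975872926 = 6224251.217 m.
y = R·ln tan(π/4 + φ/2) = 6378137 × 0.435579941 = 2778188.535 m.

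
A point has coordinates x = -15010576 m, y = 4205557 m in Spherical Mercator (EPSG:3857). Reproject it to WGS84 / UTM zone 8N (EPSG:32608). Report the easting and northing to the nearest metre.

Web Mercator inverse (R = 6378137 m) → φ = 35.30609920°, λ = -134.84229844°.
UTM 8N forward: E = 514336.739 m, N = 3907000.563 m.

E 514337 m, N 3907001 m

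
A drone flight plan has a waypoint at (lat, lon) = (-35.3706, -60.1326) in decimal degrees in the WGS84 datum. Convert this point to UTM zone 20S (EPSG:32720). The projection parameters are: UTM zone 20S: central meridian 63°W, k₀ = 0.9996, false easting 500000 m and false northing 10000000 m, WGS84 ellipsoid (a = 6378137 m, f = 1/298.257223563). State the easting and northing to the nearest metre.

E 760506 m, N 6082082 m

Zone 20 central meridian λ₀ = 6×20 − 183 = -63°; Δλ = +2.8674°.
Transverse Mercator on WGS84 with k₀ = 0.9996 gives E = 760505.959 m, N = 6082082.327 m.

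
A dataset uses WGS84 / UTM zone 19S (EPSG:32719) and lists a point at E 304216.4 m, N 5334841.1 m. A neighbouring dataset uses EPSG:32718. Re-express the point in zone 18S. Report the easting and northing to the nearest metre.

UTM 19S → geographic: φ = -42.11409959°, λ = -71.36819955°.
UTM 18S (λ₀ = -75°) forward: E = 800259.676 m, N = 5331169.088 m.

E 800260 m, N 5331169 m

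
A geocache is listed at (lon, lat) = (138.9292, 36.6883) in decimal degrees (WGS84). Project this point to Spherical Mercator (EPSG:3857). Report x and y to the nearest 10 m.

x 15465530 m, y 4395750 m

Web Mercator is spherical with R = a = 6378137 m.
x = R·λ = 6378137 × 2.424771967 = 15465527.800 m.
y = R·ln tan(π/4 + φ/2) = 6378137 × 0.689190029 = 4395748.426 m.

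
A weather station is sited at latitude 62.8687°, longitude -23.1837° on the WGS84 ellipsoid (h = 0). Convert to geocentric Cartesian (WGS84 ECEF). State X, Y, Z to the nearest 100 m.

X 2680900 m, Y -1148100 m, Z 5653300 m

WGS84: a = 6378137 m, e² = 0.006694380; N(φ) = a/√(1−e²sin²φ) = 6395113.578 m.
X = (N+h)·cosφ·cosλ = 2680866.394 m; Y = (N+h)·cosφ·sinλ = -1148118.136 m; Z = (N(1−e²)+h)·sinφ = 5653319.139 m.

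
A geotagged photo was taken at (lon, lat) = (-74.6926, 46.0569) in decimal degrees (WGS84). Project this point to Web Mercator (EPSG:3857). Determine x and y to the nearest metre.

Web Mercator is spherical with R = a = 6378137 m.
x = R·λ = 6378137 × -1.303631797 = -8314742.198 m.
y = R·ln tan(π/4 + φ/2) = 6378137 × 0.907705836 = 5789472.178 m.

x -8314742 m, y 5789472 m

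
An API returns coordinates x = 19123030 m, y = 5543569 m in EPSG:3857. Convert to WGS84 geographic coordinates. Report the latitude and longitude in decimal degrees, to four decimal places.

R = 6378137 m. λ = x/R = 171.78510128°.
φ = 2·arctan(exp(y/R)) − 90° = 2·arctan(2.38489) − 90° = 44.50270249°.

lat 44.5027°, lon 171.7851°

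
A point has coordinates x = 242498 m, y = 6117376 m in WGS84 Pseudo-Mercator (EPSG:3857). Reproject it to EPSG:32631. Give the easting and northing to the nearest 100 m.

Web Mercator inverse (R = 6378137 m) → φ = 48.06320294°, λ = 2.17839660°.
UTM 31N forward: E = 438787.198 m, N = 5323651.498 m.

E 438800 m, N 5323700 m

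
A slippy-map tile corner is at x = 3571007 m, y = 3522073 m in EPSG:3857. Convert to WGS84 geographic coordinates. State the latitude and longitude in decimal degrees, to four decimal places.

R = 6378137 m. λ = x/R = 32.07890168°.
φ = 2·arctan(exp(y/R)) − 90° = 2·arctan(1.73709) − 90° = 30.14399874°.

lat 30.1440°, lon 32.0789°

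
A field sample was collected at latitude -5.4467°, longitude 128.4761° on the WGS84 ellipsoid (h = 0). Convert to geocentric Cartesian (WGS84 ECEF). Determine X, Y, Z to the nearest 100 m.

WGS84: a = 6378137 m, e² = 0.006694380; N(φ) = a/√(1−e²sin²φ) = 6378329.357 m.
X = (N+h)·cosφ·cosλ = -3950602.664 m; Y = (N+h)·cosφ·sinλ = 4970842.917 m; Z = (N(1−e²)+h)·sinφ = -601376.348 m.

X -3950600 m, Y 4970800 m, Z -601400 m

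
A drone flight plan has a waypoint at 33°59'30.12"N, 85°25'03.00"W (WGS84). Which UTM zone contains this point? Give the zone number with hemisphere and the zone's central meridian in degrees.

Zone 16N, central meridian -87°

UTM zone = ⌊(λ + 180)/6⌋ + 1; -85.4175° ∈ [-90°, -84°) → zone 16.
Hemisphere: N (φ ≥ 0).
Central meridian λ₀ = 6×16 − 183 = -87°.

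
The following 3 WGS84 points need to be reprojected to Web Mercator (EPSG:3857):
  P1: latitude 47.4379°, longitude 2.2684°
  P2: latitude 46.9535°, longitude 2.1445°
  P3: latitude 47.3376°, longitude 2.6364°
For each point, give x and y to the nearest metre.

P1: x 252517 m, y 6013846 m; P2: x 238725 m, y 5934487 m; P3: x 293483 m, y 5997354 m

Web Mercator: x = R·λ, y = R·ln tan(π/4+φ/2), R = 6378137 m.
P1 (47.4379°, 2.2684°) → (252517.133, 6013845.718) m.
P2 (46.9535°, 2.1445°) → (238724.648, 5934487.389) m.
P3 (47.3376°, 2.6364°) → (293482.706, 5997354.138) m.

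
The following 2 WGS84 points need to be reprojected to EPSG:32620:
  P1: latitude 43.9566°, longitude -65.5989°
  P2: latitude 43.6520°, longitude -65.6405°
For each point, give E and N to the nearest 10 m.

P1: E 291480 m, N 4870340 m; P2: E 287060 m, N 4836610 m

UTM zone 20N: λ₀ = -63°, k₀ = 0.9996.
P1 (43.9566°, -65.5989°) → (291480.967, 4870336.233) m.
P2 (43.6520°, -65.6405°) → (287063.159, 4836610.604) m.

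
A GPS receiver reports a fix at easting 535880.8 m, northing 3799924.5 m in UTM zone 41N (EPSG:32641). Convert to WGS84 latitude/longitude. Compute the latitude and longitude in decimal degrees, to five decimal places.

lat 34.34000°, lon 63.39010°

Zone 41N: λ₀ = 63°, k₀ = 0.9996, false easting 500000 m.
Meridian distance M = (N − FN)/k₀ = 3801445.1 m.
Inverse transverse Mercator on WGS84 gives φ = 34.34000042°, λ = 63.39009970°.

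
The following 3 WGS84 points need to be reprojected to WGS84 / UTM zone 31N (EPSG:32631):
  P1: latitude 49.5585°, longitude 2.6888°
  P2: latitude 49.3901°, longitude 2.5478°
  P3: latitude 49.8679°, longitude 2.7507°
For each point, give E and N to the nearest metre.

UTM zone 31N: λ₀ = 3°, k₀ = 0.9996.
P1 (49.5585°, 2.6888°) → (477493.651, 5489591.111) m.
P2 (49.3901°, 2.5478°) → (467184.078, 5470921.130) m.
P3 (49.8679°, 2.7507°) → (482084.5001, 5523973.189) m.

P1: E 477494 m, N 5489591 m; P2: E 467184 m, N 5470921 m; P3: E 482085 m, N 5523973 m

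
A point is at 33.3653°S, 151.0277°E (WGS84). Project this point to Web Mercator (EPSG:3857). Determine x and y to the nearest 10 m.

x 16812330 m, y -3943890 m

Web Mercator is spherical with R = a = 6378137 m.
x = R·λ = 6378137 × 2.635930627 = 16812326.660 m.
y = R·ln tan(π/4 + φ/2) = 6378137 × -0.618345516 = -3943892.416 m.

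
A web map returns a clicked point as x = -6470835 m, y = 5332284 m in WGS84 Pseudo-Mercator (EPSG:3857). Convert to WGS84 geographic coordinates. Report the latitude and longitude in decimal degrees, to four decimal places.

lat 43.1333°, lon -58.1285°

R = 6378137 m. λ = x/R = -58.12849982°.
φ = 2·arctan(exp(y/R)) − 90° = 2·arctan(2.30718) − 90° = 43.13330311°.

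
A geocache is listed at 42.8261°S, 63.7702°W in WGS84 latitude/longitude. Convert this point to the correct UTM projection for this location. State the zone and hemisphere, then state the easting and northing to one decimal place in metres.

Longitude -63.7702° lies in the 6° band [-66°, -60°), giving zone 20; latitude is south of the equator, so 20S.
Zone 20 central meridian λ₀ = 6×20 − 183 = -63°; Δλ = -0.7702°.
Transverse Mercator on WGS84 with k₀ = 0.9996 gives E = 437045.370 m, N = 5258208.563 m.

Zone 20S: E 437045.4 m, N 5258208.6 m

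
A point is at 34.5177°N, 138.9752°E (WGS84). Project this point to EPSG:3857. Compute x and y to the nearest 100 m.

x 15470600 m, y 4098500 m

Web Mercator is spherical with R = a = 6378137 m.
x = R·λ = 6378137 × 2.425574819 = 15470648.497 m.
y = R·ln tan(π/4 + φ/2) = 6378137 × 0.642590483 = 4098530.136 m.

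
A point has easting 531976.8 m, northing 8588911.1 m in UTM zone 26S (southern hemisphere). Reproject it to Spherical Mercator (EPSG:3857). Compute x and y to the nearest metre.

x -2972832 m, y -1432817 m

Unproject from UTM 26S (λ₀ = -27°) → φ = -12.76429959°, λ = -26.70540030°.
Web Mercator (R = 6378137 m): x = -2972831.563 m, y = -1432816.758 m.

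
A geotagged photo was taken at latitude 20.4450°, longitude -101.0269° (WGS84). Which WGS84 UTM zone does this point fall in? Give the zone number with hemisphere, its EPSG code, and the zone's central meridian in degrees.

UTM zone = ⌊(λ + 180)/6⌋ + 1; -101.0269° ∈ [-102°, -96°) → zone 14.
Hemisphere: N (φ ≥ 0).
Central meridian λ₀ = 6×14 − 183 = -99°.
EPSG code: 32614.

Zone 14N (EPSG:32614), central meridian -99°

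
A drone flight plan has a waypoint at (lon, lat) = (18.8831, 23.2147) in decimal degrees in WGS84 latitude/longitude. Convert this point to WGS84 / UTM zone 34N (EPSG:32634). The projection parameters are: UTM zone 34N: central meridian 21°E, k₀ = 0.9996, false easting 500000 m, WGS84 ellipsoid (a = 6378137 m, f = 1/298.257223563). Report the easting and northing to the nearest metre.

E 283367 m, N 2568865 m

Zone 34 central meridian λ₀ = 6×34 − 183 = 21°; Δλ = -2.1169°.
Transverse Mercator on WGS84 with k₀ = 0.9996 gives E = 283367.279 m, N = 2568865.283 m.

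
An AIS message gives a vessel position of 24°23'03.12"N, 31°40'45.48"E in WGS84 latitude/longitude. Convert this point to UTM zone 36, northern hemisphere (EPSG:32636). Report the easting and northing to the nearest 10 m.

E 366060 m, N 2697400 m

Zone 36 central meridian λ₀ = 6×36 − 183 = 33°; Δλ = -1.3207°.
Transverse Mercator on WGS84 with k₀ = 0.9996 gives E = 366064.122 m, N = 2697401.271 m.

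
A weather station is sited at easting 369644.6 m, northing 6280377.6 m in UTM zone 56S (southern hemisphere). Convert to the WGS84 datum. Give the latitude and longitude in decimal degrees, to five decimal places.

Zone 56S: λ₀ = 153°, k₀ = 0.9996, false easting 500000 m, false northing 10000000 m.
Meridian distance M = (N − FN)/k₀ = -3721110.8 m.
Inverse transverse Mercator on WGS84 gives φ = -33.60840030°, λ = 151.59490038°.

lat -33.60840°, lon 151.59490°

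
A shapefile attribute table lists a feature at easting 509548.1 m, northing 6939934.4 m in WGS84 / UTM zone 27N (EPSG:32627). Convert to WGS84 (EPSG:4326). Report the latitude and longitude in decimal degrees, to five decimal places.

lat 62.59010°, lon -20.81410°

Zone 27N: λ₀ = -21°, k₀ = 0.9996, false easting 500000 m.
Meridian distance M = (N − FN)/k₀ = 6942711.5 m.
Inverse transverse Mercator on WGS84 gives φ = 62.59009959°, λ = -20.81409967°.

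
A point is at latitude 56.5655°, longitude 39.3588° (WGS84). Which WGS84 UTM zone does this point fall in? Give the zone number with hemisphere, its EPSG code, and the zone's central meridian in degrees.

UTM zone = ⌊(λ + 180)/6⌋ + 1; 39.3588° ∈ [36°, 42°) → zone 37.
Hemisphere: N (φ ≥ 0).
Central meridian λ₀ = 6×37 − 183 = 39°.
EPSG code: 32637.

Zone 37N (EPSG:32637), central meridian 39°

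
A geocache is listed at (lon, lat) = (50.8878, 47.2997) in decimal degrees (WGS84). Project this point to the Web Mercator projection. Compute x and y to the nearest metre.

x 5664804 m, y 5991131 m

Web Mercator is spherical with R = a = 6378137 m.
x = R·λ = 6378137 × 0.888159659 = 5664803.984 m.
y = R·ln tan(π/4 + φ/2) = 6378137 × 0.939322984 = 5991130.680 m.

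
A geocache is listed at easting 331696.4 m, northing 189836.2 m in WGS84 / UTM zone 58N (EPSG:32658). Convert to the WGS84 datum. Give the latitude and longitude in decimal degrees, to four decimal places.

lat 1.7169°, lon 163.4870°

Zone 58N: λ₀ = 165°, k₀ = 0.9996, false easting 500000 m.
Meridian distance M = (N − FN)/k₀ = 189912.2 m.
Inverse transverse Mercator on WGS84 gives φ = 1.71690003°, λ = 163.48700000°.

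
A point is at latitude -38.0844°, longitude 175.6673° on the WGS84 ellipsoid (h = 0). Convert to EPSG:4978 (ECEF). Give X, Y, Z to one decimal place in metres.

WGS84: a = 6378137 m, e² = 0.006694380; N(φ) = a/√(1−e²sin²φ) = 6386275.117 m.
X = (N+h)·cosφ·cosλ = -5012290.981 m; Y = (N+h)·cosφ·sinλ = 379752.977 m; Z = (N(1−e²)+h)·sinφ = -3912821.936 m.

X -5012291.0 m, Y 379753.0 m, Z -3912821.9 m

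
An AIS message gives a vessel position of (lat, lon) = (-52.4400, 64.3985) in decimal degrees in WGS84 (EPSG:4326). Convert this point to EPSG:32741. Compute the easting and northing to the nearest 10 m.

E 595060 m, N 4189100 m

Zone 41 central meridian λ₀ = 6×41 − 183 = 63°; Δλ = +1.3985°.
Transverse Mercator on WGS84 with k₀ = 0.9996 gives E = 595061.241 m, N = 4189102.152 m.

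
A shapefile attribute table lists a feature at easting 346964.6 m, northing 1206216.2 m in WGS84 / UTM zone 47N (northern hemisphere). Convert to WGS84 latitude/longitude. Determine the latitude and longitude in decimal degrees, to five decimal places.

Zone 47N: λ₀ = 99°, k₀ = 0.9996, false easting 500000 m.
Meridian distance M = (N − FN)/k₀ = 1206698.9 m.
Inverse transverse Mercator on WGS84 gives φ = 10.90849987°, λ = 97.59969980°.

lat 10.90850°, lon 97.59970°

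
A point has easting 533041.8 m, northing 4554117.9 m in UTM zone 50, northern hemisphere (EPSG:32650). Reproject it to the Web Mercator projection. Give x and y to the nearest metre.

Unproject from UTM 50N (λ₀ = 117°) → φ = 41.13769969°, λ = 117.39369997°.
Web Mercator (R = 6378137 m): x = 13068206.903 m, y = 5032673.602 m.

x 13068207 m, y 5032674 m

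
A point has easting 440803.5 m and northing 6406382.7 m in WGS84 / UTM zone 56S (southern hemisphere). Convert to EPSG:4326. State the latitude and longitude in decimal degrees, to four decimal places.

lat -32.4782°, lon 152.3700°

Zone 56S: λ₀ = 153°, k₀ = 0.9996, false easting 500000 m, false northing 10000000 m.
Meridian distance M = (N − FN)/k₀ = -3595055.3 m.
Inverse transverse Mercator on WGS84 gives φ = -32.47819978°, λ = 152.36999956°.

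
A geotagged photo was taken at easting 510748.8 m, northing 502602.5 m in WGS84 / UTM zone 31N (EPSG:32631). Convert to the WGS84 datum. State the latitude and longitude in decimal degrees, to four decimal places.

lat 4.5471°, lon 3.0969°

Zone 31N: λ₀ = 3°, k₀ = 0.9996, false easting 500000 m.
Meridian distance M = (N − FN)/k₀ = 502803.6 m.
Inverse transverse Mercator on WGS84 gives φ = 4.54710022°, λ = 3.09689967°.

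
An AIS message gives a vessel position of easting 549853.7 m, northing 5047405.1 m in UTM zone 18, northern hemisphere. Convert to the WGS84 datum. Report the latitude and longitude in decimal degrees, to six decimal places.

Zone 18N: λ₀ = -75°, k₀ = 0.9996, false easting 500000 m.
Meridian distance M = (N − FN)/k₀ = 5049424.9 m.
Inverse transverse Mercator on WGS84 gives φ = 45.57839972°, λ = -74.36099967°.

lat 45.578400°, lon -74.361000°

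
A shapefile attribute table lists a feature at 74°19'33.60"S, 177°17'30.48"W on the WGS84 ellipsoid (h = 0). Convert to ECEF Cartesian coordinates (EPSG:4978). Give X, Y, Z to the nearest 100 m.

WGS84: a = 6378137 m, e² = 0.006694380; N(φ) = a/√(1−e²sin²φ) = 6398020.211 m.
X = (N+h)·cosφ·cosλ = -1726581.398 m; Y = (N+h)·cosφ·sinλ = -81671.166 m; Z = (N(1−e²)+h)·sinφ = -6118868.167 m.

X -1726600 m, Y -81700 m, Z -6118900 m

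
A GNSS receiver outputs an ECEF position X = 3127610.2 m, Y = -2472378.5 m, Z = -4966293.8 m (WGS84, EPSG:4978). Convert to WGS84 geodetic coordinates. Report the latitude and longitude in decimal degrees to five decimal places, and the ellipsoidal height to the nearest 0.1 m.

lat -51.43110°, lon -38.32640°, h 3462.2 m

λ = atan2(Y, X) = -38.32640025°; p = √(X²+Y²) = 3986803.4 m.
Bowring's method on WGS84 (a = 6378137 m, b = 6356752.314 m) gives φ = -51.43109980°, h = 3462.163 m.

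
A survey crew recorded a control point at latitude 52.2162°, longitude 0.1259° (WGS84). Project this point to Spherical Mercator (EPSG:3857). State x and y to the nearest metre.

Web Mercator is spherical with R = a = 6378137 m.
x = R·λ = 6378137 × 0.002197370 = 14015.124 m.
y = R·ln tan(π/4 + φ/2) = 6378137 × 1.072305594 = 6839311.987 m.

x 14015 m, y 6839312 m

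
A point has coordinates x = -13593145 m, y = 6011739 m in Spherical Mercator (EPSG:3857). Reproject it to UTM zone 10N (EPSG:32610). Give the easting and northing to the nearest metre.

Web Mercator inverse (R = 6378137 m) → φ = 47.42509780°, λ = -122.10929913°.
UTM 10N forward: E = 567176.864 m, N = 5252789.974 m.

E 567177 m, N 5252790 m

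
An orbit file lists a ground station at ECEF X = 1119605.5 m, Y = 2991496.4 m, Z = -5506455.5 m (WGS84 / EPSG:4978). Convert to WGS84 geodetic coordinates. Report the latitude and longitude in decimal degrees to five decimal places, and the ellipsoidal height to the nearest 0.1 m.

lat -60.04980°, lon 69.48100°, h 3700.4 m

λ = atan2(Y, X) = 69.48100008°; p = √(X²+Y²) = 3194145.8 m.
Bowring's method on WGS84 (a = 6378137 m, b = 6356752.314 m) gives φ = -60.04980024°, h = 3700.420 m.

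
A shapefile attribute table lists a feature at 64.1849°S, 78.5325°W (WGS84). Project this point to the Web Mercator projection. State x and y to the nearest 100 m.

Web Mercator is spherical with R = a = 6378137 m.
x = R·λ = 6378137 × -1.370650695 = -8742197.911 m.
y = R·ln tan(π/4 + φ/2) = 6378137 × -1.473294409 = -9396873.584 m.

x -8742200 m, y -9396900 m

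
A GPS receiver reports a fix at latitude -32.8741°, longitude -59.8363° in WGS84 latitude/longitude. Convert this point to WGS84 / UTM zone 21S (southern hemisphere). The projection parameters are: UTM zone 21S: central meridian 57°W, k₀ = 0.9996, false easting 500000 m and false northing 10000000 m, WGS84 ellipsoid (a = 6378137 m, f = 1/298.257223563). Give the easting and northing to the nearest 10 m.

Zone 21 central meridian λ₀ = 6×21 − 183 = -57°; Δλ = -2.8363°.
Transverse Mercator on WGS84 with k₀ = 0.9996 gives E = 234624.149 m, N = 6359103.123 m.

E 234620 m, N 6359100 m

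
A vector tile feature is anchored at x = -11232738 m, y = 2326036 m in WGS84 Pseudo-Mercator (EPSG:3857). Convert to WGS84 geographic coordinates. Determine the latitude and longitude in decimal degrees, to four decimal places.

R = 6378137 m. λ = x/R = -100.90540228°.
φ = 2·arctan(exp(y/R)) − 90° = 2·arctan(1.44007) − 90° = 20.44679734°.

lat 20.4468°, lon -100.9054°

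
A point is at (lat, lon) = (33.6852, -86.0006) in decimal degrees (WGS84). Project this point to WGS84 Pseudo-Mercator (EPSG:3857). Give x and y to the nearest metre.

x -9573543 m, y 3986610 m

Web Mercator is spherical with R = a = 6378137 m.
x = R·λ = 6378137 × -1.500993629 = -9573543.000 m.
y = R·ln tan(π/4 + φ/2) = 6378137 × 0.625043018 = 3986609.998 m.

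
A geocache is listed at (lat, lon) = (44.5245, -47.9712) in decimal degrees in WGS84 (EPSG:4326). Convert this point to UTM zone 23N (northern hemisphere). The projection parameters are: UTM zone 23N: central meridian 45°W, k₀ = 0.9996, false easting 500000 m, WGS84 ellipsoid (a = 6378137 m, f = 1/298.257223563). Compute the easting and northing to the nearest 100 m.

E 263900 m, N 4934400 m

Zone 23 central meridian λ₀ = 6×23 − 183 = -45°; Δλ = -2.9712°.
Transverse Mercator on WGS84 with k₀ = 0.9996 gives E = 263893.324 m, N = 4934425.314 m.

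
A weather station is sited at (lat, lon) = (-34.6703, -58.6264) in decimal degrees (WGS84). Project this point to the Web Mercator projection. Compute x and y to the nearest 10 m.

Web Mercator is spherical with R = a = 6378137 m.
x = R·λ = 6378137 × -1.023223709 = -6526260.995 m.
y = R·ln tan(π/4 + φ/2) = 6378137 × -0.645825891 = -4119166.008 m.

x -6526260 m, y -4119170 m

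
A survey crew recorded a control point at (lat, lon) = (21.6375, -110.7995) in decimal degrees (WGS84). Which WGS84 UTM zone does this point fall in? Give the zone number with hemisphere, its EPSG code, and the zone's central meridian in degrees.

UTM zone = ⌊(λ + 180)/6⌋ + 1; -110.7995° ∈ [-114°, -108°) → zone 12.
Hemisphere: N (φ ≥ 0).
Central meridian λ₀ = 6×12 − 183 = -111°.
EPSG code: 32612.

Zone 12N (EPSG:32612), central meridian -111°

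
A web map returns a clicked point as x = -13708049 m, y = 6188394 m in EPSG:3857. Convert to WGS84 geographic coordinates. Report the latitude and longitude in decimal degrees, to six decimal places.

lat 48.487797°, lon -123.141499°

R = 6378137 m. λ = x/R = -123.14149932°.
φ = 2·arctan(exp(y/R)) − 90° = 2·arctan(2.63861) − 90° = 48.48779721°.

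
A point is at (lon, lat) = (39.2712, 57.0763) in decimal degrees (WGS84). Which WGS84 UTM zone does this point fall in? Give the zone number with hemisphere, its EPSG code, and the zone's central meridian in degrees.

UTM zone = ⌊(λ + 180)/6⌋ + 1; 39.2712° ∈ [36°, 42°) → zone 37.
Hemisphere: N (φ ≥ 0).
Central meridian λ₀ = 6×37 − 183 = 39°.
EPSG code: 32637.

Zone 37N (EPSG:32637), central meridian 39°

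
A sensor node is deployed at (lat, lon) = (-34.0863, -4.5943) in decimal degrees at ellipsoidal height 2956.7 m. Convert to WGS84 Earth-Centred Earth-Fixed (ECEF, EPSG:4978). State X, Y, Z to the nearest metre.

X 5273349 m, Y -423756 m, Z -3556036 m

WGS84: a = 6378137 m, e² = 0.006694380; N(φ) = a/√(1−e²sin²φ) = 6384853.137 m.
X = (N+h)·cosφ·cosλ = 5273349.443 m; Y = (N+h)·cosφ·sinλ = -423755.617 m; Z = (N(1−e²)+h)·sinφ = -3556035.688 m.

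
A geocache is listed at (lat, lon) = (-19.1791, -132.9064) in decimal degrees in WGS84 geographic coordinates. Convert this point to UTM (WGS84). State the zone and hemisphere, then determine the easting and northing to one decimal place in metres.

Longitude -132.9064° lies in the 6° band [-138°, -132°), giving zone 8; latitude is south of the equator, so 8S.
Zone 8 central meridian λ₀ = 6×8 − 183 = -135°; Δλ = +2.0936°.
Transverse Mercator on WGS84 with k₀ = 0.9996 gives E = 720153.032 m, N = 7878033.533 m.

Zone 8S: E 720153.0 m, N 7878033.5 m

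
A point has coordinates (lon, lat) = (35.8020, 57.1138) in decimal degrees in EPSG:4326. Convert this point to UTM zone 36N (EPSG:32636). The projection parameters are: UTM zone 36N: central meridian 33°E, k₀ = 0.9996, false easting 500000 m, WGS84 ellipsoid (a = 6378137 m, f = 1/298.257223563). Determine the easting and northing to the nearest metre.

Zone 36 central meridian λ₀ = 6×36 − 183 = 33°; Δλ = +2.8020°.
Transverse Mercator on WGS84 with k₀ = 0.9996 gives E = 669667.911 m, N = 6333538.727 m.

E 669668 m, N 6333539 m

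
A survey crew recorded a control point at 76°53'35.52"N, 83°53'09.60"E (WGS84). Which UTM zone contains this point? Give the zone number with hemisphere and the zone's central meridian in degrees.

UTM zone = ⌊(λ + 180)/6⌋ + 1; 83.8860° ∈ [78°, 84°) → zone 44.
Hemisphere: N (φ ≥ 0).
Central meridian λ₀ = 6×44 − 183 = 81°.

Zone 44N, central meridian 81°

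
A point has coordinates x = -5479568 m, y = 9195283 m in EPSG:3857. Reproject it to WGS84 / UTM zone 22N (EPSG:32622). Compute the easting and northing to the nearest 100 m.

Web Mercator inverse (R = 6378137 m) → φ = 63.38500199°, λ = -49.22379685°.
UTM 22N forward: E = 588773.810 m, N = 7029716.535 m.

E 588800 m, N 7029700 m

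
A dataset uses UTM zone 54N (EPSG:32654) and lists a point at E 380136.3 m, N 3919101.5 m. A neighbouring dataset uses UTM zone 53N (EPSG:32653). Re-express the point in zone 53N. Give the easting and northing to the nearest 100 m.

E 925100 m, N 3928400 m

UTM 54N → geographic: φ = 35.40810032°, λ = 139.67989987°.
UTM 53N (λ₀ = 135°) forward: E = 925073.897 m, N = 3928372.814 m.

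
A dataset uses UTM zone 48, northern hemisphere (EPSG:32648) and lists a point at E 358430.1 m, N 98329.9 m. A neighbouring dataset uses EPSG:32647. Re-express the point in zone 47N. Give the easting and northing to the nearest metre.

UTM 48N → geographic: φ = 0.88939996°, λ = 103.72770001°.
UTM 47N (λ₀ = 99°) forward: E = 1026613.352 m, N = 98643.328 m.

E 1026613 m, N 98643 m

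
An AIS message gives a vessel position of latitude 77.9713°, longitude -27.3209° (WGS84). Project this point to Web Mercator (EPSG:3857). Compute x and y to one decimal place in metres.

x -3041348.7 m, y 14353335.9 m

Web Mercator is spherical with R = a = 6378137 m.
x = R·λ = 6378137 × -0.476839660 = -3041348.676 m.
y = R·ln tan(π/4 + φ/2) = 6378137 × 2.250396297 = 14353335.887 m.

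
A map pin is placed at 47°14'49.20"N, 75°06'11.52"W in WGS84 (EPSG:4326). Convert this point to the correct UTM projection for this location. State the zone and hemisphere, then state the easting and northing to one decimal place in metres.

Zone 18N: E 492190.4 m, N 5232618.1 m

Longitude -75.1032° lies in the 6° band [-78°, -72°), giving zone 18; latitude is north of the equator, so 18N.
Zone 18 central meridian λ₀ = 6×18 − 183 = -75°; Δλ = -0.1032°.
Transverse Mercator on WGS84 with k₀ = 0.9996 gives E = 492190.392 m, N = 5232618.083 m.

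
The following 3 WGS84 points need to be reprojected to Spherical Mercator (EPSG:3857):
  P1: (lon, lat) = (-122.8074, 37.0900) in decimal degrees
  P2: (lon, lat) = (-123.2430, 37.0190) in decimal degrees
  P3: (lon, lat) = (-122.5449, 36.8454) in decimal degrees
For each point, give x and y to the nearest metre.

Web Mercator: x = R·λ, y = R·ln tan(π/4+φ/2), R = 6378137 m.
P1 (37.0900°, -122.8074°) → (-13670857.234, 4451659.062) m.
P2 (37.0190°, -123.2430°) → (-13719348.004, 4441755.473) m.
P3 (36.8454°, -122.5449°) → (-13641635.867, 4417579.393) m.

P1: x -13670857 m, y 4451659 m; P2: x -13719348 m, y 4441755 m; P3: x -13641636 m, y 4417579 m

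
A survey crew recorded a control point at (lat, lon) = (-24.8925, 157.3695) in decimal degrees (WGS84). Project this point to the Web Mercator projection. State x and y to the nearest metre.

x 17518293 m, y -2862546 m

Web Mercator is spherical with R = a = 6378137 m.
x = R·λ = 6378137 × 2.746615917 = 17518292.606 m.
y = R·ln tan(π/4 + φ/2) = 6378137 × -0.448806044 = -2862546.436 m.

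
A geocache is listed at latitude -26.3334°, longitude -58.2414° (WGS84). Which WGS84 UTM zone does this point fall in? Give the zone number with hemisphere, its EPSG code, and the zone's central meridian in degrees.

UTM zone = ⌊(λ + 180)/6⌋ + 1; -58.2414° ∈ [-60°, -54°) → zone 21.
Hemisphere: S (φ < 0).
Central meridian λ₀ = 6×21 − 183 = -57°.
EPSG code: 32721.

Zone 21S (EPSG:32721), central meridian -57°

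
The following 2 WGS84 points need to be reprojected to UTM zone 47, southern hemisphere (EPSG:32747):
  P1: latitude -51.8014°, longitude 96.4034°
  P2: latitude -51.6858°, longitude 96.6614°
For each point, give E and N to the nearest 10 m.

P1: E 320970 m, N 4257860 m; P2: E 338340 m, N 4271320 m

UTM zone 47S: λ₀ = 99°, k₀ = 0.9996.
P1 (-51.8014°, 96.4034°) → (320968.614, 4257861.192) m.
P2 (-51.6858°, 96.6614°) → (338342.629, 4271317.860) m.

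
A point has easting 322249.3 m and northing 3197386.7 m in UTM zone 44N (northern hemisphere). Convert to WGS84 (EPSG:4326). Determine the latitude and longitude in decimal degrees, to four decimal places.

lat 28.8920°, lon 79.1771°

Zone 44N: λ₀ = 81°, k₀ = 0.9996, false easting 500000 m.
Meridian distance M = (N − FN)/k₀ = 3198666.2 m.
Inverse transverse Mercator on WGS84 gives φ = 28.89199975°, λ = 79.17709987°.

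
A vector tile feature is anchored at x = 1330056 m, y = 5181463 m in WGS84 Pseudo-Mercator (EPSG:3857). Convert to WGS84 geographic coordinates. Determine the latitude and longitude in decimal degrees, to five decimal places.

R = 6378137 m. λ = x/R = 11.94809634°.
φ = 2·arctan(exp(y/R)) − 90° = 2·arctan(2.25326) − 90° = 42.13659684°.

lat 42.13660°, lon 11.94810°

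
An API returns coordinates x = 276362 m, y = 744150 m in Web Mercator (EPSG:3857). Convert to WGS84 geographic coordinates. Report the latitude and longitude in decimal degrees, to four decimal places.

lat 6.6697°, lon 2.4826°

R = 6378137 m. λ = x/R = 2.48260209°.
φ = 2·arctan(exp(y/R)) − 90° = 2·arctan(1.12375) − 90° = 6.66969859°.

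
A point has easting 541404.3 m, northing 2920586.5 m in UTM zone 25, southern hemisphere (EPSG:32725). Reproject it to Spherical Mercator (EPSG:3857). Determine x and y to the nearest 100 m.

x -3579800 m, y -9309100 m

Unproject from UTM 25S (λ₀ = -33°) → φ = -63.83959977°, λ = -32.15829998°.
Web Mercator (R = 6378137 m): x = -3579845.579 m, y = -9309148.714 m.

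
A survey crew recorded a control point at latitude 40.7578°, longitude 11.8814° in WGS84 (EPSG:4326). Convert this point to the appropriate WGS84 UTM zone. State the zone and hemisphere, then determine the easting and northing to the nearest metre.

Zone 32N: E 743230 m, N 4515866 m

Longitude 11.8814° lies in the 6° band [6°, 12°), giving zone 32; latitude is north of the equator, so 32N.
Zone 32 central meridian λ₀ = 6×32 − 183 = 9°; Δλ = +2.8814°.
Transverse Mercator on WGS84 with k₀ = 0.9996 gives E = 743230.363 m, N = 4515865.873 m.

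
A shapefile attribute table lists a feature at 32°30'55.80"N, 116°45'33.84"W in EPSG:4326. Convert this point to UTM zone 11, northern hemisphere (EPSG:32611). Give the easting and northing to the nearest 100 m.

E 522600 m, N 3597600 m

Zone 11 central meridian λ₀ = 6×11 − 183 = -117°; Δλ = +0.2406°.
Transverse Mercator on WGS84 with k₀ = 0.9996 gives E = 522597.915 m, N = 3597602.814 m.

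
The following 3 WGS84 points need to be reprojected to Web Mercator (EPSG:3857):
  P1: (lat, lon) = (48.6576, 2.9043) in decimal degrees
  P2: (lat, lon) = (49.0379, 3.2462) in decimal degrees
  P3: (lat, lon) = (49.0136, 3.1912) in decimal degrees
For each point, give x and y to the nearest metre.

P1: x 323305 m, y 6216962 m; P2: x 361365 m, y 6281295 m; P3: x 355243 m, y 6277169 m

Web Mercator: x = R·λ, y = R·ln tan(π/4+φ/2), R = 6378137 m.
P1 (48.6576°, 2.9043°) → (323305.197, 6216961.725) m.
P2 (49.0379°, 3.2462°) → (361365.331, 6281294.680) m.
P3 (49.0136°, 3.1912°) → (355242.759, 6277169.345) m.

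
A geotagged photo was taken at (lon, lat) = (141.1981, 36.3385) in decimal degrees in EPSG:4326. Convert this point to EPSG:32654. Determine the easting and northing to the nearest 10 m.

Zone 54 central meridian λ₀ = 6×54 − 183 = 141°; Δλ = +0.1981°.
Transverse Mercator on WGS84 with k₀ = 0.9996 gives E = 517777.680 m, N = 4021512.325 m.

E 517780 m, N 4021510 m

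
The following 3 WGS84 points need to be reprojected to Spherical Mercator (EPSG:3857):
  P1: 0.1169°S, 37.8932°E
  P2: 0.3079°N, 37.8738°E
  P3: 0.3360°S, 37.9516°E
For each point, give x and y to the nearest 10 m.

Web Mercator: x = R·λ, y = R·ln tan(π/4+φ/2), R = 6378137 m.
P1 (-0.1169°, 37.8932°) → (4218251.729, -13013.258) m.
P2 (0.3079°, 37.8738°) → (4216092.130, 34275.436) m.
P3 (-0.3360°, 37.9516°) → (4224752.787, -37403.563) m.

P1: x 4218250 m, y -13010 m; P2: x 4216090 m, y 34280 m; P3: x 4224750 m, y -37400 m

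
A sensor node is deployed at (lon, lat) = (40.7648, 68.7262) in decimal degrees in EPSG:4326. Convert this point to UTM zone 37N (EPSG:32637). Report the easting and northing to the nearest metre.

Zone 37 central meridian λ₀ = 6×37 − 183 = 39°; Δλ = +1.7648°.
Transverse Mercator on WGS84 with k₀ = 0.9996 gives E = 571450.576 m, N = 7624858.216 m.

E 571451 m, N 7624858 m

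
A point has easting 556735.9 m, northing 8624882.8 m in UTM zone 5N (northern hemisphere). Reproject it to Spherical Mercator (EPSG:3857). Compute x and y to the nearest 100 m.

Unproject from UTM 5N (λ₀ = -153°) → φ = 77.68960037°, λ = -150.61559794°.
Web Mercator (R = 6378137 m): x = -16766451.668 m, y = 14204572.800 m.

x -16766500 m, y 14204600 m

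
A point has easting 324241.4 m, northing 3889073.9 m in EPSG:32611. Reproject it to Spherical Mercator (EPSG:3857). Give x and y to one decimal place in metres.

x -13239115.7 m, y 4181452.8 m

Unproject from UTM 11N (λ₀ = -117°) → φ = 35.12920029°, λ = -118.92899975°.
Web Mercator (R = 6378137 m): x = -13239115.693 m, y = 4181452.838 m.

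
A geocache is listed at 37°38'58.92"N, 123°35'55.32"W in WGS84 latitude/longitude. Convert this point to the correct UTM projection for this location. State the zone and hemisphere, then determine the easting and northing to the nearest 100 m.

Longitude -123.5987° lies in the 6° band [-126°, -120°), giving zone 10; latitude is north of the equator, so 10N.
Zone 10 central meridian λ₀ = 6×10 − 183 = -123°; Δλ = -0.5987°.
Transverse Mercator on WGS84 with k₀ = 0.9996 gives E = 447186.444 m, N = 4167118.218 m.

Zone 10N: E 447200 m, N 4167100 m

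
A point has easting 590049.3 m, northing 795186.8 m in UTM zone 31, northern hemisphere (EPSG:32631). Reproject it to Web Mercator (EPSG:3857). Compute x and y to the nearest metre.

x 424751 m, y 802855 m

Unproject from UTM 31N (λ₀ = 3°) → φ = 7.19319999°, λ = 3.81560033°.
Web Mercator (R = 6378137 m): x = 424750.686 m, y = 802855.179 m.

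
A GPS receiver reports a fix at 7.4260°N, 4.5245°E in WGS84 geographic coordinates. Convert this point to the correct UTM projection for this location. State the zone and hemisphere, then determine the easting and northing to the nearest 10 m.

Zone 31N: E 668240 m, N 821130 m

Longitude 4.5245° lies in the 6° band [0°, 6°), giving zone 31; latitude is north of the equator, so 31N.
Zone 31 central meridian λ₀ = 6×31 − 183 = 3°; Δλ = +1.5245°.
Transverse Mercator on WGS84 with k₀ = 0.9996 gives E = 668244.581 m, N = 821131.463 m.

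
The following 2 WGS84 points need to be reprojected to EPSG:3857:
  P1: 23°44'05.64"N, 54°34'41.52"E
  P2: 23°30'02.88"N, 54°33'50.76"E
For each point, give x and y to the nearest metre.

P1: x 6075617 m, y 2721138 m; P2: x 6074048 m, y 2692695 m

Web Mercator: x = R·λ, y = R·ln tan(π/4+φ/2), R = 6378137 m.
P1 (23.7349°, 54.5782°) → (6075617.432, 2721137.633) m.
P2 (23.5008°, 54.5641°) → (6074047.828, 2692695.329) m.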